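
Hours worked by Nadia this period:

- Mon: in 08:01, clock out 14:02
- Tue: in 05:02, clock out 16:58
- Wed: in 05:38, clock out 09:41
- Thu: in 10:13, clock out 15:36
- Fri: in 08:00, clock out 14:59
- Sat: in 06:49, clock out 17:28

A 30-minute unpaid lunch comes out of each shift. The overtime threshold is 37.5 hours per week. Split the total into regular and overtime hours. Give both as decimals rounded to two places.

Mon: 08:01–14:02 = 6 h 1 min; less 30 min break → 5 h 31 min
Tue: 05:02–16:58 = 11 h 56 min; less 30 min break → 11 h 26 min
Wed: 05:38–09:41 = 4 h 3 min; less 30 min break → 3 h 33 min
Thu: 10:13–15:36 = 5 h 23 min; less 30 min break → 4 h 53 min
Fri: 08:00–14:59 = 6 h 59 min; less 30 min break → 6 h 29 min
Sat: 06:49–17:28 = 10 h 39 min; less 30 min break → 10 h 9 min
Total worked: 42 h 1 min = 42.02 h.
Threshold 37.5 h → overtime 4 h 31 min, regular 37 h 30 min.

Regular 37.50 hours, overtime 4.52 hours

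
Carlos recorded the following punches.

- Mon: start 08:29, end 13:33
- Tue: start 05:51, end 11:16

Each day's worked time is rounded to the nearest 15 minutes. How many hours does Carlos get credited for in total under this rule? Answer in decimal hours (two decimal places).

10.50 hours

Mon: 08:29–13:33 = 5 h 4 min → rounds to 5 h 0 min
Tue: 05:51–11:16 = 5 h 25 min → rounds to 5 h 30 min
Total credited: 10 h 30 min.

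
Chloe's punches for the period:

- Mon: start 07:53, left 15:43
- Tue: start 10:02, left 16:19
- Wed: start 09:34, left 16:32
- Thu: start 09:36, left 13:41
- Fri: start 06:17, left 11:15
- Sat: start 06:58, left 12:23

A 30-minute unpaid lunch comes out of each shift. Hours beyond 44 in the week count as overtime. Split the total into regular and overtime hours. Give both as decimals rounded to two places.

Mon: 07:53–15:43 = 7 h 50 min; less 30 min break → 7 h 20 min
Tue: 10:02–16:19 = 6 h 17 min; less 30 min break → 5 h 47 min
Wed: 09:34–16:32 = 6 h 58 min; less 30 min break → 6 h 28 min
Thu: 09:36–13:41 = 4 h 5 min; less 30 min break → 3 h 35 min
Fri: 06:17–11:15 = 4 h 58 min; less 30 min break → 4 h 28 min
Sat: 06:58–12:23 = 5 h 25 min; less 30 min break → 4 h 55 min
Total worked: 32 h 33 min = 32.55 h.
Threshold 44 h → overtime 0 h 0 min, regular 32 h 33 min.

Regular 32.55 hours, overtime 0.00 hours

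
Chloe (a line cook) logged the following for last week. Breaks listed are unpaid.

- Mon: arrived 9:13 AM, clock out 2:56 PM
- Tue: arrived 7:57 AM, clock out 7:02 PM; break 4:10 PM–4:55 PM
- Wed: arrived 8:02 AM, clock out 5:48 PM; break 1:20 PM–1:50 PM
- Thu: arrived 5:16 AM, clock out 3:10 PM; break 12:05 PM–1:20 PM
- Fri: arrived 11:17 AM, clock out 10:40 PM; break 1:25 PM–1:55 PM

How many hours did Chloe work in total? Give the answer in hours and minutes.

44 h 51 min

Mon: 9:13 AM–2:56 PM = 5 h 43 min
Tue: 7:57 AM–7:02 PM = 11 h 5 min; less 45 min break → 10 h 20 min
Wed: 8:02 AM–5:48 PM = 9 h 46 min; less 30 min break → 9 h 16 min
Thu: 5:16 AM–3:10 PM = 9 h 54 min; less 75 min break → 8 h 39 min
Fri: 11:17 AM–10:40 PM = 11 h 23 min; less 30 min break → 10 h 53 min
Total: 5 h 43 min + 10 h 20 min + 9 h 16 min + 8 h 39 min + 10 h 53 min = 44 h 51 min.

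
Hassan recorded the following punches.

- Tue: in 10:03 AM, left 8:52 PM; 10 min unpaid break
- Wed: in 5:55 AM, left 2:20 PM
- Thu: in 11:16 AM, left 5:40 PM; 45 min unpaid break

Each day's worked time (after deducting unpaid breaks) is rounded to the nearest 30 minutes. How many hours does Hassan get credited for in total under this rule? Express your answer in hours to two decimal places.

Tue: 10:03 AM–8:52 PM = 10 h 49 min − 10 min = 10 h 39 min → rounds to 10 h 30 min
Wed: 5:55 AM–2:20 PM = 8 h 25 min → rounds to 8 h 30 min
Thu: 11:16 AM–5:40 PM = 6 h 24 min − 45 min = 5 h 39 min → rounds to 5 h 30 min
Total credited: 24 h 30 min.

24.50 hours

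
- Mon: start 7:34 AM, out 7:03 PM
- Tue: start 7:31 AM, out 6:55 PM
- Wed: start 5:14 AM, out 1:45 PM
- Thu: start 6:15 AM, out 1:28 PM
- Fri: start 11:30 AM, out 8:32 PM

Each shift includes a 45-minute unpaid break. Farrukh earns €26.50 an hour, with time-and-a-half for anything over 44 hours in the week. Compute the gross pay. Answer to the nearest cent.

Mon: 7:34 AM–7:03 PM = 11 h 29 min; less 45 min break → 10 h 44 min
Tue: 7:31 AM–6:55 PM = 11 h 24 min; less 45 min break → 10 h 39 min
Wed: 5:14 AM–1:45 PM = 8 h 31 min; less 45 min break → 7 h 46 min
Thu: 6:15 AM–1:28 PM = 7 h 13 min; less 45 min break → 6 h 28 min
Fri: 11:30 AM–8:32 PM = 9 h 2 min; less 45 min break → 8 h 17 min
Total worked: 43 h 54 min = 2634 min.
Regular 43 h 54 min = 2634 min at €26.50/h; overtime 0 h 0 min = 0 min at €39.75/h.
Pay = (2634 × €26.50 + 0 × €39.75) ÷ 60 = €1163.35.

€1163.35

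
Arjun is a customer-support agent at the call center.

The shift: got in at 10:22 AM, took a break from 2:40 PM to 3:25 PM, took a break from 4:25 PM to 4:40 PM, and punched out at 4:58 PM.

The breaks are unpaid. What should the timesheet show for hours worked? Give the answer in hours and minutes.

5 h 36 min

The shift: 10:22 AM–4:58 PM = 6 h 36 min; less 60 min break → 5 h 36 min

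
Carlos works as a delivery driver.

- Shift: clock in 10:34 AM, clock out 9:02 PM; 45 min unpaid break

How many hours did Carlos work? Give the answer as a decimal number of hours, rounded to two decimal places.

Shift: 10:34 AM–9:02 PM = 10 h 28 min; less 45 min break → 9 h 43 min

9.72 hours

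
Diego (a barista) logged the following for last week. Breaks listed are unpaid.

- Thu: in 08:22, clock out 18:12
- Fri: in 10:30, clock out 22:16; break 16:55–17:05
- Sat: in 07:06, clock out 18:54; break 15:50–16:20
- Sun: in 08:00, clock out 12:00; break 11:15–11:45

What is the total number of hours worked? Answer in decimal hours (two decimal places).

Thu: 08:22–18:12 = 9 h 50 min
Fri: 10:30–22:16 = 11 h 46 min; less 10 min break → 11 h 36 min
Sat: 07:06–18:54 = 11 h 48 min; less 30 min break → 11 h 18 min
Sun: 08:00–12:00 = 4 h 0 min; less 30 min break → 3 h 30 min
Total: 9 h 50 min + 11 h 36 min + 11 h 18 min + 3 h 30 min = 36 h 14 min.

36.23 hours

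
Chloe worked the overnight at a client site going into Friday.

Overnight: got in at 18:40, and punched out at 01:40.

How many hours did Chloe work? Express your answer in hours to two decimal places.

Overnight: 18:40 → midnight = 5 h 20 min; midnight → 01:40 = 1 h 40 min; span 7 h 0 min

7.00 hours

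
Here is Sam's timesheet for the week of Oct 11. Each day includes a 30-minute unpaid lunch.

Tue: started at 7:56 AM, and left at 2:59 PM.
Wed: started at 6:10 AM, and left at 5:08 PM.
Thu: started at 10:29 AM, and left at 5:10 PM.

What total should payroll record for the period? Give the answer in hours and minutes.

23 h 12 min

Tue: 7:56 AM–2:59 PM = 7 h 3 min; less 30 min break → 6 h 33 min
Wed: 6:10 AM–5:08 PM = 10 h 58 min; less 30 min break → 10 h 28 min
Thu: 10:29 AM–5:10 PM = 6 h 41 min; less 30 min break → 6 h 11 min
Total: 6 h 33 min + 10 h 28 min + 6 h 11 min = 23 h 12 min.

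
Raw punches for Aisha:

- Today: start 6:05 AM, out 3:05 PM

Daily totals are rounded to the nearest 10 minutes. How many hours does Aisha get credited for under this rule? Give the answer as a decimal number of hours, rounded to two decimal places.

9.00 hours

Today: 6:05 AM–3:05 PM = 9 h 0 min → rounds to 9 h 0 min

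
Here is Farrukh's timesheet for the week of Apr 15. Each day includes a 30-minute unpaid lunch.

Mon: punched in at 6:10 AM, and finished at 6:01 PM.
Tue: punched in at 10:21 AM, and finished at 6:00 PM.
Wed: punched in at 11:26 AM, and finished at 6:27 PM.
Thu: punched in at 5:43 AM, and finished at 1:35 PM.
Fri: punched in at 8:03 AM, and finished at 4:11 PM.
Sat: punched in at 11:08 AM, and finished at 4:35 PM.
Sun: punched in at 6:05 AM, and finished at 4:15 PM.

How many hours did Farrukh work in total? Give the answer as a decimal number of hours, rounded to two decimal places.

Mon: 6:10 AM–6:01 PM = 11 h 51 min; less 30 min break → 11 h 21 min
Tue: 10:21 AM–6:00 PM = 7 h 39 min; less 30 min break → 7 h 9 min
Wed: 11:26 AM–6:27 PM = 7 h 1 min; less 30 min break → 6 h 31 min
Thu: 5:43 AM–1:35 PM = 7 h 52 min; less 30 min break → 7 h 22 min
Fri: 8:03 AM–4:11 PM = 8 h 8 min; less 30 min break → 7 h 38 min
Sat: 11:08 AM–4:35 PM = 5 h 27 min; less 30 min break → 4 h 57 min
Sun: 6:05 AM–4:15 PM = 10 h 10 min; less 30 min break → 9 h 40 min
Total: 11 h 21 min + 7 h 9 min + 6 h 31 min + 7 h 22 min + 7 h 38 min + 4 h 57 min + 9 h 40 min = 54 h 38 min.

54.63 hours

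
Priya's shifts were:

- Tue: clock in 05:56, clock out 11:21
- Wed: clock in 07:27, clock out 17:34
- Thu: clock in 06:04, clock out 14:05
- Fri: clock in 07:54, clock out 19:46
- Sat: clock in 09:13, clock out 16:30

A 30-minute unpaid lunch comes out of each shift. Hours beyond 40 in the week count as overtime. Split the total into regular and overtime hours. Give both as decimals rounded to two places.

Tue: 05:56–11:21 = 5 h 25 min; less 30 min break → 4 h 55 min
Wed: 07:27–17:34 = 10 h 7 min; less 30 min break → 9 h 37 min
Thu: 06:04–14:05 = 8 h 1 min; less 30 min break → 7 h 31 min
Fri: 07:54–19:46 = 11 h 52 min; less 30 min break → 11 h 22 min
Sat: 09:13–16:30 = 7 h 17 min; less 30 min break → 6 h 47 min
Total worked: 40 h 12 min = 40.20 h.
Threshold 40 h → overtime 0 h 12 min, regular 40 h 0 min.

Regular 40.00 hours, overtime 0.20 hours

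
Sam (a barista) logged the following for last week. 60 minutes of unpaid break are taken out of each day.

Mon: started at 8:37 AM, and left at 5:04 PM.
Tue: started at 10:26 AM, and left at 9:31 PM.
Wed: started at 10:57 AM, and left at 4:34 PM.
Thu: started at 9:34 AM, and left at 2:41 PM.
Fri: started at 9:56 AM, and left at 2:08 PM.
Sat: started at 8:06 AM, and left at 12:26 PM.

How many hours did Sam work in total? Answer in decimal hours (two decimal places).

Mon: 8:37 AM–5:04 PM = 8 h 27 min; less 60 min break → 7 h 27 min
Tue: 10:26 AM–9:31 PM = 11 h 5 min; less 60 min break → 10 h 5 min
Wed: 10:57 AM–4:34 PM = 5 h 37 min; less 60 min break → 4 h 37 min
Thu: 9:34 AM–2:41 PM = 5 h 7 min; less 60 min break → 4 h 7 min
Fri: 9:56 AM–2:08 PM = 4 h 12 min; less 60 min break → 3 h 12 min
Sat: 8:06 AM–12:26 PM = 4 h 20 min; less 60 min break → 3 h 20 min
Total: 7 h 27 min + 10 h 5 min + 4 h 37 min + 4 h 7 min + 3 h 12 min + 3 h 20 min = 32 h 48 min.

32.80 hours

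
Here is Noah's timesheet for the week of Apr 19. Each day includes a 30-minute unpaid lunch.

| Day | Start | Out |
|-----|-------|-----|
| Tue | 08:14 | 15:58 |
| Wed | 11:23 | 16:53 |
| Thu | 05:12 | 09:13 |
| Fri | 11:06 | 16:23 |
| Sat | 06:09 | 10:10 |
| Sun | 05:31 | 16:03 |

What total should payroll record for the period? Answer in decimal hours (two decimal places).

34.08 hours

Tue: 08:14–15:58 = 7 h 44 min; less 30 min break → 7 h 14 min
Wed: 11:23–16:53 = 5 h 30 min; less 30 min break → 5 h 0 min
Thu: 05:12–09:13 = 4 h 1 min; less 30 min break → 3 h 31 min
Fri: 11:06–16:23 = 5 h 17 min; less 30 min break → 4 h 47 min
Sat: 06:09–10:10 = 4 h 1 min; less 30 min break → 3 h 31 min
Sun: 05:31–16:03 = 10 h 32 min; less 30 min break → 10 h 2 min
Total: 7 h 14 min + 5 h 0 min + 3 h 31 min + 4 h 47 min + 3 h 31 min + 10 h 2 min = 34 h 5 min.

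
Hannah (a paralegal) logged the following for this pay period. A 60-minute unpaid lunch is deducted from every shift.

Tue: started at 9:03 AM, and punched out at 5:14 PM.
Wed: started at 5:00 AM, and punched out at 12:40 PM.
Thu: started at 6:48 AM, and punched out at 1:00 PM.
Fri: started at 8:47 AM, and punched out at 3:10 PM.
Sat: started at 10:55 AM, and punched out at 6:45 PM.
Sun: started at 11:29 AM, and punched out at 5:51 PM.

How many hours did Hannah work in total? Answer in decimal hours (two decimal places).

36.63 hours

Tue: 9:03 AM–5:14 PM = 8 h 11 min; less 60 min break → 7 h 11 min
Wed: 5:00 AM–12:40 PM = 7 h 40 min; less 60 min break → 6 h 40 min
Thu: 6:48 AM–1:00 PM = 6 h 12 min; less 60 min break → 5 h 12 min
Fri: 8:47 AM–3:10 PM = 6 h 23 min; less 60 min break → 5 h 23 min
Sat: 10:55 AM–6:45 PM = 7 h 50 min; less 60 min break → 6 h 50 min
Sun: 11:29 AM–5:51 PM = 6 h 22 min; less 60 min break → 5 h 22 min
Total: 7 h 11 min + 6 h 40 min + 5 h 12 min + 5 h 23 min + 6 h 50 min + 5 h 22 min = 36 h 38 min.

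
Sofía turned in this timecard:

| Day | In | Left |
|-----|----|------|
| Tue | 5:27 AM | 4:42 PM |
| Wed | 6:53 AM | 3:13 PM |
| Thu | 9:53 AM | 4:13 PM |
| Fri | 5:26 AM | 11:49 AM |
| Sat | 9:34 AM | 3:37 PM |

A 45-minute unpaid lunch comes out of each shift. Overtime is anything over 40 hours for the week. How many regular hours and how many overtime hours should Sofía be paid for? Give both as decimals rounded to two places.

Regular 34.60 hours, overtime 0.00 hours

Tue: 5:27 AM–4:42 PM = 11 h 15 min; less 45 min break → 10 h 30 min
Wed: 6:53 AM–3:13 PM = 8 h 20 min; less 45 min break → 7 h 35 min
Thu: 9:53 AM–4:13 PM = 6 h 20 min; less 45 min break → 5 h 35 min
Fri: 5:26 AM–11:49 AM = 6 h 23 min; less 45 min break → 5 h 38 min
Sat: 9:34 AM–3:37 PM = 6 h 3 min; less 45 min break → 5 h 18 min
Total worked: 34 h 36 min = 34.60 h.
Threshold 40 h → overtime 0 h 0 min, regular 34 h 36 min.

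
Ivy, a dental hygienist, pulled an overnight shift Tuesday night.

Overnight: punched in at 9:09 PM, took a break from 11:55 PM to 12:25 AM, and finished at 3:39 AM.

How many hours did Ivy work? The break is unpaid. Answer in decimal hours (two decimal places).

6.00 hours

Overnight: 9:09 PM → midnight = 2 h 51 min; midnight → 3:39 AM = 3 h 39 min; span 6 h 30 min; less 30 min break → 6 h 0 min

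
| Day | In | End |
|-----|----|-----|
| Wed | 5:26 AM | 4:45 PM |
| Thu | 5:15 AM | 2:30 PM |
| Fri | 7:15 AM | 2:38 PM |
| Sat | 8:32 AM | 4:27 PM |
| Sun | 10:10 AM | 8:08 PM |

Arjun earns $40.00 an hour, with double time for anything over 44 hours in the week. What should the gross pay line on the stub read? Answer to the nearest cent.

$1906.67

Wed: 5:26 AM–4:45 PM = 11 h 19 min
Thu: 5:15 AM–2:30 PM = 9 h 15 min
Fri: 7:15 AM–2:38 PM = 7 h 23 min
Sat: 8:32 AM–4:27 PM = 7 h 55 min
Sun: 10:10 AM–8:08 PM = 9 h 58 min
Total worked: 45 h 50 min = 2750 min.
Regular 44 h 0 min = 2640 min at $40.00/h; overtime 1 h 50 min = 110 min at $80.00/h.
Pay = (2640 × $40.00 + 110 × $80.00) ÷ 60 = $1906.67.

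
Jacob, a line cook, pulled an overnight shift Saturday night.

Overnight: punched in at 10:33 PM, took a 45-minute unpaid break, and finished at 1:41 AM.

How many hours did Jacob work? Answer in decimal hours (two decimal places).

Overnight: 10:33 PM → midnight = 1 h 27 min; midnight → 1:41 AM = 1 h 41 min; span 3 h 8 min; less 45 min break → 2 h 23 min

2.38 hours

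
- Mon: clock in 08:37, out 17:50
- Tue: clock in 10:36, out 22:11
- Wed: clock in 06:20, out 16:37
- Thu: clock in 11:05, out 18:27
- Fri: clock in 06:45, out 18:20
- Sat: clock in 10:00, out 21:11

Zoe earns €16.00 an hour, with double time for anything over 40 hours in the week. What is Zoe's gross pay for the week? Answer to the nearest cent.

€1318.93

Mon: 08:37–17:50 = 9 h 13 min
Tue: 10:36–22:11 = 11 h 35 min
Wed: 06:20–16:37 = 10 h 17 min
Thu: 11:05–18:27 = 7 h 22 min
Fri: 06:45–18:20 = 11 h 35 min
Sat: 10:00–21:11 = 11 h 11 min
Total worked: 61 h 13 min = 3673 min.
Regular 40 h 0 min = 2400 min at €16.00/h; overtime 21 h 13 min = 1273 min at €32.00/h.
Pay = (2400 × €16.00 + 1273 × €32.00) ÷ 60 = €1318.93.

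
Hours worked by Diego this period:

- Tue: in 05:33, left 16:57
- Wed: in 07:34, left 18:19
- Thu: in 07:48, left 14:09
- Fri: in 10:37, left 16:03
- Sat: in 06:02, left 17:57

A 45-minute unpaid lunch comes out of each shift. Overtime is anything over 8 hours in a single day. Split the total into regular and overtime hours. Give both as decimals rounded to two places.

Regular 34.28 hours, overtime 7.82 hours

Tue: 05:33–16:57 = 11 h 24 min; less 45 min break → 10 h 39 min
Wed: 07:34–18:19 = 10 h 45 min; less 45 min break → 10 h 0 min
Thu: 07:48–14:09 = 6 h 21 min; less 45 min break → 5 h 36 min
Fri: 10:37–16:03 = 5 h 26 min; less 45 min break → 4 h 41 min
Sat: 06:02–17:57 = 11 h 55 min; less 45 min break → 11 h 10 min
Tue reg 8 h 0 min / OT 2 h 39 min; Wed reg 8 h 0 min / OT 2 h 0 min; Thu reg 5 h 36 min / OT 0 h 0 min; Fri reg 4 h 41 min / OT 0 h 0 min; Sat reg 8 h 0 min / OT 3 h 10 min.
Totals: regular 34 h 17 min, overtime 7 h 49 min.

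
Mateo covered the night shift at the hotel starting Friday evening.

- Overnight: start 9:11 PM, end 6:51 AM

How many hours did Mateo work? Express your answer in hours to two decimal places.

9.67 hours

Overnight: 9:11 PM → midnight = 2 h 49 min; midnight → 6:51 AM = 6 h 51 min; span 9 h 40 min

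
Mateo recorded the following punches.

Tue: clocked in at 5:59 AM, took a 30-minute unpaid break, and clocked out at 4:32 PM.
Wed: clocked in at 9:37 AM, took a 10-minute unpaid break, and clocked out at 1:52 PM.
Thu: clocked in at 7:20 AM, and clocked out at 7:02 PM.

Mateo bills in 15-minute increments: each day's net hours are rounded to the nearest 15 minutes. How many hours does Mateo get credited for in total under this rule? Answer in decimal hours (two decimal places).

25.75 hours

Tue: 5:59 AM–4:32 PM = 10 h 33 min − 30 min = 10 h 3 min → rounds to 10 h 0 min
Wed: 9:37 AM–1:52 PM = 4 h 15 min − 10 min = 4 h 5 min → rounds to 4 h 0 min
Thu: 7:20 AM–7:02 PM = 11 h 42 min → rounds to 11 h 45 min
Total credited: 25 h 45 min.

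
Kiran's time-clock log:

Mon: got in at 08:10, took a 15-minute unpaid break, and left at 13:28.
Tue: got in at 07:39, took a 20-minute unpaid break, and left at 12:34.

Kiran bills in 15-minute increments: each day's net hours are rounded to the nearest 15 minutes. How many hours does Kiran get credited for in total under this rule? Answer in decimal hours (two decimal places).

9.50 hours

Mon: 08:10–13:28 = 5 h 18 min − 15 min = 5 h 3 min → rounds to 5 h 0 min
Tue: 07:39–12:34 = 4 h 55 min − 20 min = 4 h 35 min → rounds to 4 h 30 min
Total credited: 9 h 30 min.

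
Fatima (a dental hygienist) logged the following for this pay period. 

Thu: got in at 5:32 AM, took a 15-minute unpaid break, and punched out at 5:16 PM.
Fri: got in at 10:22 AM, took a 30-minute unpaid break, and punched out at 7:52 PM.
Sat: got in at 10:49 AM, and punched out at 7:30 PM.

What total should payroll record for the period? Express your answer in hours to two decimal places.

29.17 hours

Thu: 5:32 AM–5:16 PM = 11 h 44 min; less 15 min break → 11 h 29 min
Fri: 10:22 AM–7:52 PM = 9 h 30 min; less 30 min break → 9 h 0 min
Sat: 10:49 AM–7:30 PM = 8 h 41 min
Total: 11 h 29 min + 9 h 0 min + 8 h 41 min = 29 h 10 min.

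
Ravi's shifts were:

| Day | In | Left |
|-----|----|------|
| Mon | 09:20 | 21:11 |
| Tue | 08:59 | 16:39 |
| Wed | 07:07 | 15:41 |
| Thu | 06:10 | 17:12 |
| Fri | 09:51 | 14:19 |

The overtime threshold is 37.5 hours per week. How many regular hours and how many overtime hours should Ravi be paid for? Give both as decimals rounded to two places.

Regular 37.50 hours, overtime 6.08 hours

Mon: 09:20–21:11 = 11 h 51 min
Tue: 08:59–16:39 = 7 h 40 min
Wed: 07:07–15:41 = 8 h 34 min
Thu: 06:10–17:12 = 11 h 2 min
Fri: 09:51–14:19 = 4 h 28 min
Total worked: 43 h 35 min = 43.58 h.
Threshold 37.5 h → overtime 6 h 5 min, regular 37 h 30 min.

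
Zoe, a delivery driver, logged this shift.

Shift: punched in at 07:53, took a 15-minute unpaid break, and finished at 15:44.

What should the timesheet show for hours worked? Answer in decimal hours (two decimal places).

7.60 hours

Shift: 07:53–15:44 = 7 h 51 min; less 15 min break → 7 h 36 min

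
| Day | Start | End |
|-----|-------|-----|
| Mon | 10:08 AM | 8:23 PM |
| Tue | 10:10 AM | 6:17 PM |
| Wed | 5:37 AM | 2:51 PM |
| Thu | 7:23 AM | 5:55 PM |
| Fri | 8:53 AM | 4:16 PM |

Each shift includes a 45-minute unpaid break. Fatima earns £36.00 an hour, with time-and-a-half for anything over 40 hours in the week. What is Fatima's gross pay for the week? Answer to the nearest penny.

Mon: 10:08 AM–8:23 PM = 10 h 15 min; less 45 min break → 9 h 30 min
Tue: 10:10 AM–6:17 PM = 8 h 7 min; less 45 min break → 7 h 22 min
Wed: 5:37 AM–2:51 PM = 9 h 14 min; less 45 min break → 8 h 29 min
Thu: 7:23 AM–5:55 PM = 10 h 32 min; less 45 min break → 9 h 47 min
Fri: 8:53 AM–4:16 PM = 7 h 23 min; less 45 min break → 6 h 38 min
Total worked: 41 h 46 min = 2506 min.
Regular 40 h 0 min = 2400 min at £36.00/h; overtime 1 h 46 min = 106 min at £54.00/h.
Pay = (2400 × £36.00 + 106 × £54.00) ÷ 60 = £1535.40.

£1535.40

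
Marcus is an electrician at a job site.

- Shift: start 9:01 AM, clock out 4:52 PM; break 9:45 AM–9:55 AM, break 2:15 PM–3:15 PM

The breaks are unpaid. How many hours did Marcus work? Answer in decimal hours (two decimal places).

6.68 hours

Shift: 9:01 AM–4:52 PM = 7 h 51 min; less 70 min break → 6 h 41 min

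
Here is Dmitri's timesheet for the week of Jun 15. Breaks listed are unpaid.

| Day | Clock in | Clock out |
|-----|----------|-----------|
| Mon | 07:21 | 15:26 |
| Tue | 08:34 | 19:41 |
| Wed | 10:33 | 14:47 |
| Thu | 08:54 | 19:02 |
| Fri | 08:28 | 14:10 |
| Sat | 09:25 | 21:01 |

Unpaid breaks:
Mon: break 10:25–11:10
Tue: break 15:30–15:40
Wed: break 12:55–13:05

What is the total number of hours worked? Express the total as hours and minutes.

49 h 47 min

Mon: 07:21–15:26 = 8 h 5 min; less 45 min break → 7 h 20 min
Tue: 08:34–19:41 = 11 h 7 min; less 10 min break → 10 h 57 min
Wed: 10:33–14:47 = 4 h 14 min; less 10 min break → 4 h 4 min
Thu: 08:54–19:02 = 10 h 8 min
Fri: 08:28–14:10 = 5 h 42 min
Sat: 09:25–21:01 = 11 h 36 min
Total: 7 h 20 min + 10 h 57 min + 4 h 4 min + 10 h 8 min + 5 h 42 min + 11 h 36 min = 49 h 47 min.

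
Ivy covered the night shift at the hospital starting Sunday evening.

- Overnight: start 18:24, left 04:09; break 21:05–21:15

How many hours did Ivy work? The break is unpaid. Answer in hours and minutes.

Overnight: 18:24 → midnight = 5 h 36 min; midnight → 04:09 = 4 h 9 min; span 9 h 45 min; less 10 min break → 9 h 35 min

9 h 35 min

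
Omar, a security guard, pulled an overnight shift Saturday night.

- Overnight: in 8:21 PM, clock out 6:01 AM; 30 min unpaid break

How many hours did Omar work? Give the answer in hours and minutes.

9 h 10 min

Overnight: 8:21 PM → midnight = 3 h 39 min; midnight → 6:01 AM = 6 h 1 min; span 9 h 40 min; less 30 min break → 9 h 10 min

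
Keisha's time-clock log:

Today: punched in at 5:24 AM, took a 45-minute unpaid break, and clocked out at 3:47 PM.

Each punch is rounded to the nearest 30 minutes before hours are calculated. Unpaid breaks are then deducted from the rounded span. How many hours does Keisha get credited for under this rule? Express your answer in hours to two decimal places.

9.75 hours

Today: in 5:24 AM→5:30 AM, out 3:47 PM→4:00 PM; 10 h 30 min − 45 min = 9 h 45 min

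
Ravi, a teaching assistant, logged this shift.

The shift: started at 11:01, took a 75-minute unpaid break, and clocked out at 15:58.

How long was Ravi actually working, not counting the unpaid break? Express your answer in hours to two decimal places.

3.70 hours

The shift: 11:01–15:58 = 4 h 57 min; less 75 min break → 3 h 42 min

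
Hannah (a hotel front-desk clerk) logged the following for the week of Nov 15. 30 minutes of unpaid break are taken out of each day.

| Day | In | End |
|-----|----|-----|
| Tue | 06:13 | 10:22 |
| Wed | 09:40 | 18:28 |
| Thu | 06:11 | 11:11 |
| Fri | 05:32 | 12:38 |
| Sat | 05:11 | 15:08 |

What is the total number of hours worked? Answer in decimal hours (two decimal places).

32.50 hours

Tue: 06:13–10:22 = 4 h 9 min; less 30 min break → 3 h 39 min
Wed: 09:40–18:28 = 8 h 48 min; less 30 min break → 8 h 18 min
Thu: 06:11–11:11 = 5 h 0 min; less 30 min break → 4 h 30 min
Fri: 05:32–12:38 = 7 h 6 min; less 30 min break → 6 h 36 min
Sat: 05:11–15:08 = 9 h 57 min; less 30 min break → 9 h 27 min
Total: 3 h 39 min + 8 h 18 min + 4 h 30 min + 6 h 36 min + 9 h 27 min = 32 h 30 min.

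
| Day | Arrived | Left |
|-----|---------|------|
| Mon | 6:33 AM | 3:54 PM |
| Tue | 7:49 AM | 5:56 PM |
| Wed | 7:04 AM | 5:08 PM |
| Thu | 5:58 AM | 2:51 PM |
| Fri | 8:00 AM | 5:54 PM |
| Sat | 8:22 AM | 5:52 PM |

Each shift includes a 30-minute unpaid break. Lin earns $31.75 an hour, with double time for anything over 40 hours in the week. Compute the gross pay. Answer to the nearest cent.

Mon: 6:33 AM–3:54 PM = 9 h 21 min; less 30 min break → 8 h 51 min
Tue: 7:49 AM–5:56 PM = 10 h 7 min; less 30 min break → 9 h 37 min
Wed: 7:04 AM–5:08 PM = 10 h 4 min; less 30 min break → 9 h 34 min
Thu: 5:58 AM–2:51 PM = 8 h 53 min; less 30 min break → 8 h 23 min
Fri: 8:00 AM–5:54 PM = 9 h 54 min; less 30 min break → 9 h 24 min
Sat: 8:22 AM–5:52 PM = 9 h 30 min; less 30 min break → 9 h 0 min
Total worked: 54 h 49 min = 3289 min.
Regular 40 h 0 min = 2400 min at $31.75/h; overtime 14 h 49 min = 889 min at $63.50/h.
Pay = (2400 × $31.75 + 889 × $63.50) ÷ 60 = $2210.86.

$2210.86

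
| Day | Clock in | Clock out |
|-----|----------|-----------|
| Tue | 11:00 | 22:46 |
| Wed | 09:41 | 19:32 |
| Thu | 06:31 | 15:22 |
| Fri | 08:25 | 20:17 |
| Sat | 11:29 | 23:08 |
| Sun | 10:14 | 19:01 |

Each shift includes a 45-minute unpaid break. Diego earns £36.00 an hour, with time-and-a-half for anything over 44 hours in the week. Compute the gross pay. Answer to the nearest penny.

Tue: 11:00–22:46 = 11 h 46 min; less 45 min break → 11 h 1 min
Wed: 09:41–19:32 = 9 h 51 min; less 45 min break → 9 h 6 min
Thu: 06:31–15:22 = 8 h 51 min; less 45 min break → 8 h 6 min
Fri: 08:25–20:17 = 11 h 52 min; less 45 min break → 11 h 7 min
Sat: 11:29–23:08 = 11 h 39 min; less 45 min break → 10 h 54 min
Sun: 10:14–19:01 = 8 h 47 min; less 45 min break → 8 h 2 min
Total worked: 58 h 16 min = 3496 min.
Regular 44 h 0 min = 2640 min at £36.00/h; overtime 14 h 16 min = 856 min at £54.00/h.
Pay = (2640 × £36.00 + 856 × £54.00) ÷ 60 = £2354.40.

£2354.40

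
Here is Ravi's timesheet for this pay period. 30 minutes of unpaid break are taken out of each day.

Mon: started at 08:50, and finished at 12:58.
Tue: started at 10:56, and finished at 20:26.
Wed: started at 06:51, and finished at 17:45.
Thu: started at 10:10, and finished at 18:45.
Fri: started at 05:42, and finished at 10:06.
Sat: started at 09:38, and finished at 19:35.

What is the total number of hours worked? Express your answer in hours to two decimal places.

44.47 hours

Mon: 08:50–12:58 = 4 h 8 min; less 30 min break → 3 h 38 min
Tue: 10:56–20:26 = 9 h 30 min; less 30 min break → 9 h 0 min
Wed: 06:51–17:45 = 10 h 54 min; less 30 min break → 10 h 24 min
Thu: 10:10–18:45 = 8 h 35 min; less 30 min break → 8 h 5 min
Fri: 05:42–10:06 = 4 h 24 min; less 30 min break → 3 h 54 min
Sat: 09:38–19:35 = 9 h 57 min; less 30 min break → 9 h 27 min
Total: 3 h 38 min + 9 h 0 min + 10 h 24 min + 8 h 5 min + 3 h 54 min + 9 h 27 min = 44 h 28 min.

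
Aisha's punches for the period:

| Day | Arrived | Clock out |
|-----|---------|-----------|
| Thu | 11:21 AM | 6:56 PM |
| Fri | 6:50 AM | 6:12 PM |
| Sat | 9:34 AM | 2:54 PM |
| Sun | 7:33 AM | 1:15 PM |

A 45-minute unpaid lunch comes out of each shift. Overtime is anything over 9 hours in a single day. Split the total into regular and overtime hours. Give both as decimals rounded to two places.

Regular 25.37 hours, overtime 1.62 hours

Thu: 11:21 AM–6:56 PM = 7 h 35 min; less 45 min break → 6 h 50 min
Fri: 6:50 AM–6:12 PM = 11 h 22 min; less 45 min break → 10 h 37 min
Sat: 9:34 AM–2:54 PM = 5 h 20 min; less 45 min break → 4 h 35 min
Sun: 7:33 AM–1:15 PM = 5 h 42 min; less 45 min break → 4 h 57 min
Thu reg 6 h 50 min / OT 0 h 0 min; Fri reg 9 h 0 min / OT 1 h 37 min; Sat reg 4 h 35 min / OT 0 h 0 min; Sun reg 4 h 57 min / OT 0 h 0 min.
Totals: regular 25 h 22 min, overtime 1 h 37 min.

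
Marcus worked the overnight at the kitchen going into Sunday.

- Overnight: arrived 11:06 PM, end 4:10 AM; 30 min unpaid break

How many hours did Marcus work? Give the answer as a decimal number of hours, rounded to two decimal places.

Overnight: 11:06 PM → midnight = 0 h 54 min; midnight → 4:10 AM = 4 h 10 min; span 5 h 4 min; less 30 min break → 4 h 34 min

4.57 hours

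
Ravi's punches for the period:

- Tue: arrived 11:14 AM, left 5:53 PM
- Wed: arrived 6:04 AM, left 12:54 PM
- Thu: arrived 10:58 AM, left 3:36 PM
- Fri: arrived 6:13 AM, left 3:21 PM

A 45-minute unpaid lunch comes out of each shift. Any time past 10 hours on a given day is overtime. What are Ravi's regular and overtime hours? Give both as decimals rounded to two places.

Regular 24.25 hours, overtime 0.00 hours

Tue: 11:14 AM–5:53 PM = 6 h 39 min; less 45 min break → 5 h 54 min
Wed: 6:04 AM–12:54 PM = 6 h 50 min; less 45 min break → 6 h 5 min
Thu: 10:58 AM–3:36 PM = 4 h 38 min; less 45 min break → 3 h 53 min
Fri: 6:13 AM–3:21 PM = 9 h 8 min; less 45 min break → 8 h 23 min
Tue reg 5 h 54 min / OT 0 h 0 min; Wed reg 6 h 5 min / OT 0 h 0 min; Thu reg 3 h 53 min / OT 0 h 0 min; Fri reg 8 h 23 min / OT 0 h 0 min.
Totals: regular 24 h 15 min, overtime 0 h 0 min.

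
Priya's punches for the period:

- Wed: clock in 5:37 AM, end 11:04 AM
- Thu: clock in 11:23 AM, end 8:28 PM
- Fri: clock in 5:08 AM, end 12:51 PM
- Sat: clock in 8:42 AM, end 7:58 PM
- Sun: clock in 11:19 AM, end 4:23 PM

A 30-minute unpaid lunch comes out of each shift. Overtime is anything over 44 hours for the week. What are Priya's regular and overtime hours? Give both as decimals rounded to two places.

Wed: 5:37 AM–11:04 AM = 5 h 27 min; less 30 min break → 4 h 57 min
Thu: 11:23 AM–8:28 PM = 9 h 5 min; less 30 min break → 8 h 35 min
Fri: 5:08 AM–12:51 PM = 7 h 43 min; less 30 min break → 7 h 13 min
Sat: 8:42 AM–7:58 PM = 11 h 16 min; less 30 min break → 10 h 46 min
Sun: 11:19 AM–4:23 PM = 5 h 4 min; less 30 min break → 4 h 34 min
Total worked: 36 h 5 min = 36.08 h.
Threshold 44 h → overtime 0 h 0 min, regular 36 h 5 min.

Regular 36.08 hours, overtime 0.00 hours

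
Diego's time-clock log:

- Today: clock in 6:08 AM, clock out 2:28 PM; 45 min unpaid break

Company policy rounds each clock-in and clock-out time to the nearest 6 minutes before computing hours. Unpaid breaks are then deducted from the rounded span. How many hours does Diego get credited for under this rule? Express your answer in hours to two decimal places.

Today: in 6:08 AM→6:06 AM, out 2:28 PM→2:30 PM; 8 h 24 min − 45 min = 7 h 39 min

7.65 hours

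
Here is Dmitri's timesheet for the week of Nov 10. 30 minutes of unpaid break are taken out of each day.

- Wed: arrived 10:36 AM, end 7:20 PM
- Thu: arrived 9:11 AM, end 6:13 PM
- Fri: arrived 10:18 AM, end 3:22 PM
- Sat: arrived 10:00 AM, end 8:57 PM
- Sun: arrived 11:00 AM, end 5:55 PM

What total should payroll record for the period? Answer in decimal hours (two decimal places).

38.20 hours

Wed: 10:36 AM–7:20 PM = 8 h 44 min; less 30 min break → 8 h 14 min
Thu: 9:11 AM–6:13 PM = 9 h 2 min; less 30 min break → 8 h 32 min
Fri: 10:18 AM–3:22 PM = 5 h 4 min; less 30 min break → 4 h 34 min
Sat: 10:00 AM–8:57 PM = 10 h 57 min; less 30 min break → 10 h 27 min
Sun: 11:00 AM–5:55 PM = 6 h 55 min; less 30 min break → 6 h 25 min
Total: 8 h 14 min + 8 h 32 min + 4 h 34 min + 10 h 27 min + 6 h 25 min = 38 h 12 min.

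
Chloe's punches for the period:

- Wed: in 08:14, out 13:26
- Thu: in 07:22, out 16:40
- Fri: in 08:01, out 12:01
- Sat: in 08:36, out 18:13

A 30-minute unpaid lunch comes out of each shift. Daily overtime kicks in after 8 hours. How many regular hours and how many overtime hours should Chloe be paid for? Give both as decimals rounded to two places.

Wed: 08:14–13:26 = 5 h 12 min; less 30 min break → 4 h 42 min
Thu: 07:22–16:40 = 9 h 18 min; less 30 min break → 8 h 48 min
Fri: 08:01–12:01 = 4 h 0 min; less 30 min break → 3 h 30 min
Sat: 08:36–18:13 = 9 h 37 min; less 30 min break → 9 h 7 min
Wed reg 4 h 42 min / OT 0 h 0 min; Thu reg 8 h 0 min / OT 0 h 48 min; Fri reg 3 h 30 min / OT 0 h 0 min; Sat reg 8 h 0 min / OT 1 h 7 min.
Totals: regular 24 h 12 min, overtime 1 h 55 min.

Regular 24.20 hours, overtime 1.92 hours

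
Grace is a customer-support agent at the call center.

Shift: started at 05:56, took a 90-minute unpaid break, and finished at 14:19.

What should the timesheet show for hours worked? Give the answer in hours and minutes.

6 h 53 min

Shift: 05:56–14:19 = 8 h 23 min; less 90 min break → 6 h 53 min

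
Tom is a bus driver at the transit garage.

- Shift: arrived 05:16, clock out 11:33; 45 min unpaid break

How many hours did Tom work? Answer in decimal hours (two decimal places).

Shift: 05:16–11:33 = 6 h 17 min; less 45 min break → 5 h 32 min

5.53 hours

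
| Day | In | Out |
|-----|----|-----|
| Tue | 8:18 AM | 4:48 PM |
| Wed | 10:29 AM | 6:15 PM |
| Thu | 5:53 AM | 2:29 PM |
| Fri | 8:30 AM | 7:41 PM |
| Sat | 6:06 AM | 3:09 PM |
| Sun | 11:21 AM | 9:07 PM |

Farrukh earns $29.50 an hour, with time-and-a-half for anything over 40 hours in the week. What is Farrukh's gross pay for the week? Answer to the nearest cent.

Tue: 8:18 AM–4:48 PM = 8 h 30 min
Wed: 10:29 AM–6:15 PM = 7 h 46 min
Thu: 5:53 AM–2:29 PM = 8 h 36 min
Fri: 8:30 AM–7:41 PM = 11 h 11 min
Sat: 6:06 AM–3:09 PM = 9 h 3 min
Sun: 11:21 AM–9:07 PM = 9 h 46 min
Total worked: 54 h 52 min = 3292 min.
Regular 40 h 0 min = 2400 min at $29.50/h; overtime 14 h 52 min = 892 min at $44.25/h.
Pay = (2400 × $29.50 + 892 × $44.25) ÷ 60 = $1837.85.

$1837.85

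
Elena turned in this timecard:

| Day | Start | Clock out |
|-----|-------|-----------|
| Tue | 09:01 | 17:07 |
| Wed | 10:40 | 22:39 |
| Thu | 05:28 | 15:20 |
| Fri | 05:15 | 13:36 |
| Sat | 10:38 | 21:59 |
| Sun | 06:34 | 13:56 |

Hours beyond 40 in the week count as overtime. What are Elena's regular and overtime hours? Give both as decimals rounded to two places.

Regular 40.00 hours, overtime 17.02 hours

Tue: 09:01–17:07 = 8 h 6 min
Wed: 10:40–22:39 = 11 h 59 min
Thu: 05:28–15:20 = 9 h 52 min
Fri: 05:15–13:36 = 8 h 21 min
Sat: 10:38–21:59 = 11 h 21 min
Sun: 06:34–13:56 = 7 h 22 min
Total worked: 57 h 1 min = 57.02 h.
Threshold 40 h → overtime 17 h 1 min, regular 40 h 0 min.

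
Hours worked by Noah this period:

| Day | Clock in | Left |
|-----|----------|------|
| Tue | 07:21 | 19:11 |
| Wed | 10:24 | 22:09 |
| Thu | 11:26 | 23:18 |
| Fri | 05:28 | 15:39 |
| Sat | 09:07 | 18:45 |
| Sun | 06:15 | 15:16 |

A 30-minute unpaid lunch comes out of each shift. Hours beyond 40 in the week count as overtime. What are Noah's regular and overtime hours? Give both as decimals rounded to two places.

Regular 40.00 hours, overtime 21.28 hours

Tue: 07:21–19:11 = 11 h 50 min; less 30 min break → 11 h 20 min
Wed: 10:24–22:09 = 11 h 45 min; less 30 min break → 11 h 15 min
Thu: 11:26–23:18 = 11 h 52 min; less 30 min break → 11 h 22 min
Fri: 05:28–15:39 = 10 h 11 min; less 30 min break → 9 h 41 min
Sat: 09:07–18:45 = 9 h 38 min; less 30 min break → 9 h 8 min
Sun: 06:15–15:16 = 9 h 1 min; less 30 min break → 8 h 31 min
Total worked: 61 h 17 min = 61.28 h.
Threshold 40 h → overtime 21 h 17 min, regular 40 h 0 min.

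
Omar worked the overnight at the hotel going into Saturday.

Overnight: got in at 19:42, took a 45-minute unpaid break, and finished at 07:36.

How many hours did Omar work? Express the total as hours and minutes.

Overnight: 19:42 → midnight = 4 h 18 min; midnight → 07:36 = 7 h 36 min; span 11 h 54 min; less 45 min break → 11 h 9 min

11 h 9 min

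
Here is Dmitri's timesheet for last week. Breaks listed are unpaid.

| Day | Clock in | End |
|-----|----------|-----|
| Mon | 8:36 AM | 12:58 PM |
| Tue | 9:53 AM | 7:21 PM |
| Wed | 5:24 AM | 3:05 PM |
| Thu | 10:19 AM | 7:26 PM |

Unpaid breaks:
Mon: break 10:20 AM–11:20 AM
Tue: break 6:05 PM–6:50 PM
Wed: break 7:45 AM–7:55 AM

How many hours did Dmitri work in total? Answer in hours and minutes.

Mon: 8:36 AM–12:58 PM = 4 h 22 min; less 60 min break → 3 h 22 min
Tue: 9:53 AM–7:21 PM = 9 h 28 min; less 45 min break → 8 h 43 min
Wed: 5:24 AM–3:05 PM = 9 h 41 min; less 10 min break → 9 h 31 min
Thu: 10:19 AM–7:26 PM = 9 h 7 min
Total: 3 h 22 min + 8 h 43 min + 9 h 31 min + 9 h 7 min = 30 h 43 min.

30 h 43 min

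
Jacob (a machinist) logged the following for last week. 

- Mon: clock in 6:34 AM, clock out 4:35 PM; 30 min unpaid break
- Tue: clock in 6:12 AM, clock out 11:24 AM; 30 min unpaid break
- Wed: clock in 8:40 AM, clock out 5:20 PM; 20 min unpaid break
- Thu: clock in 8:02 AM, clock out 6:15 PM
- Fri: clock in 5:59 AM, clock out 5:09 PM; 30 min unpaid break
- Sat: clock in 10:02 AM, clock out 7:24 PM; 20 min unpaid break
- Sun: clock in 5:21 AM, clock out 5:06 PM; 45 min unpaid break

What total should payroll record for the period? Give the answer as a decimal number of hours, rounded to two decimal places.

63.47 hours

Mon: 6:34 AM–4:35 PM = 10 h 1 min; less 30 min break → 9 h 31 min
Tue: 6:12 AM–11:24 AM = 5 h 12 min; less 30 min break → 4 h 42 min
Wed: 8:40 AM–5:20 PM = 8 h 40 min; less 20 min break → 8 h 20 min
Thu: 8:02 AM–6:15 PM = 10 h 13 min
Fri: 5:59 AM–5:09 PM = 11 h 10 min; less 30 min break → 10 h 40 min
Sat: 10:02 AM–7:24 PM = 9 h 22 min; less 20 min break → 9 h 2 min
Sun: 5:21 AM–5:06 PM = 11 h 45 min; less 45 min break → 11 h 0 min
Total: 9 h 31 min + 4 h 42 min + 8 h 20 min + 10 h 13 min + 10 h 40 min + 9 h 2 min + 11 h 0 min = 63 h 28 min.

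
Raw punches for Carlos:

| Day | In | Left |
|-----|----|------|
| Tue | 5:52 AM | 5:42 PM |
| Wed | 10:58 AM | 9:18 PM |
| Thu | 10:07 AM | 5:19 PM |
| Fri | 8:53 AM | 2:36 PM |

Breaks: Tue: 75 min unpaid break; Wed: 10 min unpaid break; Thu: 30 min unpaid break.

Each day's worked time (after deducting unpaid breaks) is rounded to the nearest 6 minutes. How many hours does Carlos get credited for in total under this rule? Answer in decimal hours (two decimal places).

Tue: 5:52 AM–5:42 PM = 11 h 50 min − 75 min = 10 h 35 min → rounds to 10 h 36 min
Wed: 10:58 AM–9:18 PM = 10 h 20 min − 10 min = 10 h 10 min → rounds to 10 h 12 min
Thu: 10:07 AM–5:19 PM = 7 h 12 min − 30 min = 6 h 42 min → rounds to 6 h 42 min
Fri: 8:53 AM–2:36 PM = 5 h 43 min → rounds to 5 h 42 min
Total credited: 33 h 12 min.

33.20 hours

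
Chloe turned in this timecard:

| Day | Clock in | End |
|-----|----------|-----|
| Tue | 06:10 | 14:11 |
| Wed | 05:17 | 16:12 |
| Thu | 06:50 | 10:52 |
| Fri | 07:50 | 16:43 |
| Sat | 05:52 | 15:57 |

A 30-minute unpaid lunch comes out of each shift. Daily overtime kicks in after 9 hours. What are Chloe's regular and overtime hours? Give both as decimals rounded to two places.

Regular 37.43 hours, overtime 2.00 hours

Tue: 06:10–14:11 = 8 h 1 min; less 30 min break → 7 h 31 min
Wed: 05:17–16:12 = 10 h 55 min; less 30 min break → 10 h 25 min
Thu: 06:50–10:52 = 4 h 2 min; less 30 min break → 3 h 32 min
Fri: 07:50–16:43 = 8 h 53 min; less 30 min break → 8 h 23 min
Sat: 05:52–15:57 = 10 h 5 min; less 30 min break → 9 h 35 min
Tue reg 7 h 31 min / OT 0 h 0 min; Wed reg 9 h 0 min / OT 1 h 25 min; Thu reg 3 h 32 min / OT 0 h 0 min; Fri reg 8 h 23 min / OT 0 h 0 min; Sat reg 9 h 0 min / OT 0 h 35 min.
Totals: regular 37 h 26 min, overtime 2 h 0 min.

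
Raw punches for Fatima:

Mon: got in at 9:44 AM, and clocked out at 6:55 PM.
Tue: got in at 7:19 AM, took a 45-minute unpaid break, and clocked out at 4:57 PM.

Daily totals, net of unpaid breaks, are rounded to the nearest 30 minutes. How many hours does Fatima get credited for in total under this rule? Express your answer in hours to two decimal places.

18.00 hours

Mon: 9:44 AM–6:55 PM = 9 h 11 min → rounds to 9 h 0 min
Tue: 7:19 AM–4:57 PM = 9 h 38 min − 45 min = 8 h 53 min → rounds to 9 h 0 min
Total credited: 18 h 0 min.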